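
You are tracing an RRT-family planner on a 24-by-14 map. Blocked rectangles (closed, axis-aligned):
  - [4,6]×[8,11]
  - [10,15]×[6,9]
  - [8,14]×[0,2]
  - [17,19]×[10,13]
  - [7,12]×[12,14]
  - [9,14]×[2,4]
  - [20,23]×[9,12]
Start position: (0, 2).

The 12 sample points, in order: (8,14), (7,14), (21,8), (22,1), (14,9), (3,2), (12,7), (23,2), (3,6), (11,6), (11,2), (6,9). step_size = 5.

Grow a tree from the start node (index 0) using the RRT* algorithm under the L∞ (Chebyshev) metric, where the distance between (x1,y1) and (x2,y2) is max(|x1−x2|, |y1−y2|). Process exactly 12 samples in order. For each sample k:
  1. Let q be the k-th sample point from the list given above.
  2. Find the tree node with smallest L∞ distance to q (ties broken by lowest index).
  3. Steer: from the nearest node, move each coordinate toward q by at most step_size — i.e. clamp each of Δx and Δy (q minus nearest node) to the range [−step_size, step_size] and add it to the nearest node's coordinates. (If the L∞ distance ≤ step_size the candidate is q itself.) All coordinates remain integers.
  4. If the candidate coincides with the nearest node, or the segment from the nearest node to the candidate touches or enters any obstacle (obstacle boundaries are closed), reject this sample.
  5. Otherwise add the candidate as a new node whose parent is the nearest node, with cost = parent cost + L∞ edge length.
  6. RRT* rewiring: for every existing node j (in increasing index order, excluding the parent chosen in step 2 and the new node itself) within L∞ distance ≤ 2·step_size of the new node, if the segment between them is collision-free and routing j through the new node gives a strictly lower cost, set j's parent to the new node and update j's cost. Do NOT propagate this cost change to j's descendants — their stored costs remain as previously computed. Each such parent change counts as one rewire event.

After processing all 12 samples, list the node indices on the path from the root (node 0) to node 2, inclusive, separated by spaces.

1. q=(8,14) nearest=0 d=12 new=(5,7) → add node 1 parent=0 cost=5
2. q=(7,14) nearest=1 d=7 new=(7,12) → blocked by [4,6]×[8,11], reject
3. q=(21,8) nearest=1 d=16 new=(10,8) → blocked by [10,15]×[6,9], reject
4. q=(22,1) nearest=1 d=17 new=(10,2) → blocked by [8,14]×[0,2], reject
5. q=(14,9) nearest=1 d=9 new=(10,9) → blocked by [10,15]×[6,9], reject
6. q=(3,2) nearest=0 d=3 new=(3,2) → add node 2 parent=0 cost=3
7. q=(12,7) nearest=1 d=7 new=(10,7) → blocked by [10,15]×[6,9], reject
8. q=(23,2) nearest=1 d=18 new=(10,2) → blocked by [8,14]×[0,2], reject
9. q=(3,6) nearest=1 d=2 new=(3,6) → add node 3 parent=1 cost=7
10. q=(11,6) nearest=1 d=6 new=(10,6) → blocked by [10,15]×[6,9], reject
11. q=(11,2) nearest=1 d=6 new=(10,2) → blocked by [8,14]×[0,2], reject
12. q=(6,9) nearest=1 d=2 new=(6,9) → blocked by [4,6]×[8,11], reject

Path: 0 2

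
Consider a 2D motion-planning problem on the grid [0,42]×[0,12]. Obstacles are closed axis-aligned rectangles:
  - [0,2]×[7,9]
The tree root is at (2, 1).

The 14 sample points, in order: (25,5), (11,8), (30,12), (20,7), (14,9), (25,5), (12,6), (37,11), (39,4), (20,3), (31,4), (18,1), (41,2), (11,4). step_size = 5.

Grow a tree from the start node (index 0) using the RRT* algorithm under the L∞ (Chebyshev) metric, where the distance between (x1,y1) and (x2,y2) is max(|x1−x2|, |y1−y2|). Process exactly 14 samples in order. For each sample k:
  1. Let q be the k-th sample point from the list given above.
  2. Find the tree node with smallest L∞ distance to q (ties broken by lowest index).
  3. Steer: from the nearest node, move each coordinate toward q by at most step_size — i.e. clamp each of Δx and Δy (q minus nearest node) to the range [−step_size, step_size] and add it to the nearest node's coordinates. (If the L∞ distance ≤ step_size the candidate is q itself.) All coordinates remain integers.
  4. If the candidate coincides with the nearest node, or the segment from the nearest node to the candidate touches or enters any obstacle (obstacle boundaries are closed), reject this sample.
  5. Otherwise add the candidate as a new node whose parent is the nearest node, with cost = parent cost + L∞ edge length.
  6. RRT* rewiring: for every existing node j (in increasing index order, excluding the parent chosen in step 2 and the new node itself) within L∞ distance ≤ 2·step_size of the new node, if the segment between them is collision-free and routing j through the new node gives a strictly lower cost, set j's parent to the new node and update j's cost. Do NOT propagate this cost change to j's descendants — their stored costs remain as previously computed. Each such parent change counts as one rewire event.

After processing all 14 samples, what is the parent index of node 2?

1. q=(25,5) nearest=0 d=23 new=(7,5) → add node 1 parent=0 cost=5
2. q=(11,8) nearest=1 d=4 new=(11,8) → add node 2 parent=1 cost=9
3. q=(30,12) nearest=2 d=19 new=(16,12) → add node 3 parent=2 cost=14
4. q=(20,7) nearest=3 d=5 new=(20,7) → add node 4 parent=3 cost=19
5. q=(14,9) nearest=2 d=3 new=(14,9) → add node 5 parent=2 cost=12; rewire 4→5 (18<19)
6. q=(25,5) nearest=4 d=5 new=(25,5) → add node 6 parent=4 cost=23
7. q=(12,6) nearest=2 d=2 new=(12,6) → add node 7 parent=2 cost=11
8. q=(37,11) nearest=6 d=12 new=(30,10) → add node 8 parent=6 cost=28
9. q=(39,4) nearest=8 d=9 new=(35,5) → add node 9 parent=8 cost=33
10. q=(20,3) nearest=4 d=4 new=(20,3) → add node 10 parent=4 cost=22
11. q=(31,4) nearest=9 d=4 new=(31,4) → add node 11 parent=9 cost=37
12. q=(18,1) nearest=10 d=2 new=(18,1) → add node 12 parent=10 cost=24
13. q=(41,2) nearest=9 d=6 new=(40,2) → add node 13 parent=9 cost=38
14. q=(11,4) nearest=7 d=2 new=(11,4) → add node 14 parent=7 cost=13; rewire 12→14 (20<24)

Parent of node 2: 1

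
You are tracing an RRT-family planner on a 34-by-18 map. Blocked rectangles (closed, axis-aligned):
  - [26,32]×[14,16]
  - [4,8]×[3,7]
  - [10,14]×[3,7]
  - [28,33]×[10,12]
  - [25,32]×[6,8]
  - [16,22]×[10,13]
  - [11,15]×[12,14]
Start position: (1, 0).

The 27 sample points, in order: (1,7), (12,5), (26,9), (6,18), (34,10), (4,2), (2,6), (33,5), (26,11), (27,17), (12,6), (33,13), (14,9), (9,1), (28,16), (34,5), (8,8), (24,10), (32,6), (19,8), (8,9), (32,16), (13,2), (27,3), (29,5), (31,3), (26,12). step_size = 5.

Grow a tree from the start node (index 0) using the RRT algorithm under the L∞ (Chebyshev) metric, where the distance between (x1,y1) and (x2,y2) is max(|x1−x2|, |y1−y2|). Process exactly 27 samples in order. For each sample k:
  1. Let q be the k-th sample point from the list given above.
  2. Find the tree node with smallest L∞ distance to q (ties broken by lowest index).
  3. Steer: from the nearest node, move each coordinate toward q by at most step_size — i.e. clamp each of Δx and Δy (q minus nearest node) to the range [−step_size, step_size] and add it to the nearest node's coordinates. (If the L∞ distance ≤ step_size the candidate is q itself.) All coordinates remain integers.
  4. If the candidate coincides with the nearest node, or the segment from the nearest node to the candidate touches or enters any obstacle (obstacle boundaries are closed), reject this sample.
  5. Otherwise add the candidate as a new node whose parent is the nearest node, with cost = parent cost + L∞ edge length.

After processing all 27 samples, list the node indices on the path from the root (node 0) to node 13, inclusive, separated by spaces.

1. q=(1,7) nearest=0 d=7 new=(1,5) → add node 1 parent=0 cost=5
2. q=(12,5) nearest=0 d=11 new=(6,5) → blocked by [4,8]×[3,7], reject
3. q=(26,9) nearest=0 d=25 new=(6,5) → blocked by [4,8]×[3,7], reject
4. q=(6,18) nearest=1 d=13 new=(6,10) → add node 2 parent=1 cost=10
5. q=(34,10) nearest=2 d=28 new=(11,10) → add node 3 parent=2 cost=15
6. q=(4,2) nearest=0 d=3 new=(4,2) → add node 4 parent=0 cost=3
7. q=(2,6) nearest=1 d=1 new=(2,6) → add node 5 parent=1 cost=6
8. q=(33,5) nearest=3 d=22 new=(16,5) → blocked by [10,14]×[3,7], reject
9. q=(26,11) nearest=3 d=15 new=(16,11) → blocked by [16,22]×[10,13], reject
10. q=(27,17) nearest=3 d=16 new=(16,15) → blocked by [11,15]×[12,14], reject
11. q=(12,6) nearest=3 d=4 new=(12,6) → blocked by [10,14]×[3,7], reject
12. q=(33,13) nearest=3 d=22 new=(16,13) → blocked by [16,22]×[10,13], reject
13. q=(14,9) nearest=3 d=3 new=(14,9) → add node 6 parent=3 cost=18
14. q=(9,1) nearest=4 d=5 new=(9,1) → add node 7 parent=4 cost=8
15. q=(28,16) nearest=6 d=14 new=(19,14) → blocked by [16,22]×[10,13], reject
16. q=(34,5) nearest=6 d=20 new=(19,5) → add node 8 parent=6 cost=23
17. q=(8,8) nearest=2 d=2 new=(8,8) → add node 9 parent=2 cost=12
18. q=(24,10) nearest=8 d=5 new=(24,10) → add node 10 parent=8 cost=28
19. q=(32,6) nearest=10 d=8 new=(29,6) → blocked by [25,32]×[6,8], reject
20. q=(19,8) nearest=8 d=3 new=(19,8) → add node 11 parent=8 cost=26
21. q=(8,9) nearest=9 d=1 new=(8,9) → add node 12 parent=9 cost=13
22. q=(32,16) nearest=10 d=8 new=(29,15) → blocked by [26,32]×[14,16], reject
23. q=(13,2) nearest=7 d=4 new=(13,2) → add node 13 parent=7 cost=12
24. q=(27,3) nearest=10 d=7 new=(27,5) → blocked by [25,32]×[6,8], reject
25. q=(29,5) nearest=10 d=5 new=(29,5) → blocked by [25,32]×[6,8], reject
26. q=(31,3) nearest=10 d=7 new=(29,5) → blocked by [25,32]×[6,8], reject
27. q=(26,12) nearest=10 d=2 new=(26,12) → add node 14 parent=10 cost=30

Path: 0 4 7 13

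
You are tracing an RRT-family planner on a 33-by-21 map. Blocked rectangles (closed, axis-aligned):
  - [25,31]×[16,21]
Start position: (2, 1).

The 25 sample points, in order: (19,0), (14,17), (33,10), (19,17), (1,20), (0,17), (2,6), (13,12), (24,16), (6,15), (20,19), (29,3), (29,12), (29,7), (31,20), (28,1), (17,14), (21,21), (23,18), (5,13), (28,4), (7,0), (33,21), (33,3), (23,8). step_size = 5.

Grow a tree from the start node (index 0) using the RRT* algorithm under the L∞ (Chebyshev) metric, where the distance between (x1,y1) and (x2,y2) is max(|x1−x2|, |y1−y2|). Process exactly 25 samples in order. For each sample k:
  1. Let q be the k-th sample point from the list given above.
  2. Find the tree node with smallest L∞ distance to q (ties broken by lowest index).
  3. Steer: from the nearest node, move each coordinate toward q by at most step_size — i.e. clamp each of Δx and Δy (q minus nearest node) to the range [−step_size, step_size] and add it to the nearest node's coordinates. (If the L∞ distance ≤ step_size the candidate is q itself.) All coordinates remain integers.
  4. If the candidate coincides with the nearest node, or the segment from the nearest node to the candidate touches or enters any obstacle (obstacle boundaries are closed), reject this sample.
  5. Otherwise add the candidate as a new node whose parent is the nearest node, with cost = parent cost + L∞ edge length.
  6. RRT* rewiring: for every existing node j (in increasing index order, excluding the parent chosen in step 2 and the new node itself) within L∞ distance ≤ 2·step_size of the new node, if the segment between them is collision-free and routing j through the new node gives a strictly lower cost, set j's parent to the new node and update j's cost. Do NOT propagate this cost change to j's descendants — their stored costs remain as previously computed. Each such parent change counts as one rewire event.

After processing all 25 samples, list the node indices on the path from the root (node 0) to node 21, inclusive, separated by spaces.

Path: 0 2 4 8 9 12 13 21

1. q=(19,0) nearest=0 d=17 new=(7,0) → add node 1 parent=0 cost=5
2. q=(14,17) nearest=0 d=16 new=(7,6) → add node 2 parent=0 cost=5
3. q=(33,10) nearest=1 d=26 new=(12,5) → add node 3 parent=1 cost=10
4. q=(19,17) nearest=2 d=12 new=(12,11) → add node 4 parent=2 cost=10
5. q=(1,20) nearest=4 d=11 new=(7,16) → add node 5 parent=4 cost=15
6. q=(0,17) nearest=5 d=7 new=(2,17) → add node 6 parent=5 cost=20
7. q=(2,6) nearest=0 d=5 new=(2,6) → add node 7 parent=0 cost=5
8. q=(13,12) nearest=4 d=1 new=(13,12) → add node 8 parent=4 cost=11
9. q=(24,16) nearest=8 d=11 new=(18,16) → add node 9 parent=8 cost=16
10. q=(6,15) nearest=5 d=1 new=(6,15) → add node 10 parent=5 cost=16
11. q=(20,19) nearest=9 d=3 new=(20,19) → add node 11 parent=9 cost=19
12. q=(29,3) nearest=9 d=13 new=(23,11) → add node 12 parent=9 cost=21
13. q=(29,12) nearest=12 d=6 new=(28,12) → add node 13 parent=12 cost=26
14. q=(29,7) nearest=13 d=5 new=(29,7) → add node 14 parent=13 cost=31
15. q=(31,20) nearest=13 d=8 new=(31,17) → blocked by [25,31]×[16,21], reject
16. q=(28,1) nearest=14 d=6 new=(28,2) → add node 15 parent=14 cost=36
17. q=(17,14) nearest=9 d=2 new=(17,14) → add node 16 parent=9 cost=18
18. q=(21,21) nearest=11 d=2 new=(21,21) → add node 17 parent=11 cost=21
19. q=(23,18) nearest=11 d=3 new=(23,18) → add node 18 parent=11 cost=22
20. q=(5,13) nearest=10 d=2 new=(5,13) → add node 19 parent=10 cost=18
21. q=(28,4) nearest=15 d=2 new=(28,4) → add node 20 parent=15 cost=38
22. q=(7,0) nearest=1 d=0 → coincident, reject
23. q=(33,21) nearest=13 d=9 new=(33,17) → add node 21 parent=13 cost=31
24. q=(33,3) nearest=14 d=4 new=(33,3) → add node 22 parent=14 cost=35
25. q=(23,8) nearest=12 d=3 new=(23,8) → add node 23 parent=12 cost=24; rewire 14→23 (30<31); rewire 15→23 (30<36); rewire 20→23 (29<38); rewire 22→23 (34<35)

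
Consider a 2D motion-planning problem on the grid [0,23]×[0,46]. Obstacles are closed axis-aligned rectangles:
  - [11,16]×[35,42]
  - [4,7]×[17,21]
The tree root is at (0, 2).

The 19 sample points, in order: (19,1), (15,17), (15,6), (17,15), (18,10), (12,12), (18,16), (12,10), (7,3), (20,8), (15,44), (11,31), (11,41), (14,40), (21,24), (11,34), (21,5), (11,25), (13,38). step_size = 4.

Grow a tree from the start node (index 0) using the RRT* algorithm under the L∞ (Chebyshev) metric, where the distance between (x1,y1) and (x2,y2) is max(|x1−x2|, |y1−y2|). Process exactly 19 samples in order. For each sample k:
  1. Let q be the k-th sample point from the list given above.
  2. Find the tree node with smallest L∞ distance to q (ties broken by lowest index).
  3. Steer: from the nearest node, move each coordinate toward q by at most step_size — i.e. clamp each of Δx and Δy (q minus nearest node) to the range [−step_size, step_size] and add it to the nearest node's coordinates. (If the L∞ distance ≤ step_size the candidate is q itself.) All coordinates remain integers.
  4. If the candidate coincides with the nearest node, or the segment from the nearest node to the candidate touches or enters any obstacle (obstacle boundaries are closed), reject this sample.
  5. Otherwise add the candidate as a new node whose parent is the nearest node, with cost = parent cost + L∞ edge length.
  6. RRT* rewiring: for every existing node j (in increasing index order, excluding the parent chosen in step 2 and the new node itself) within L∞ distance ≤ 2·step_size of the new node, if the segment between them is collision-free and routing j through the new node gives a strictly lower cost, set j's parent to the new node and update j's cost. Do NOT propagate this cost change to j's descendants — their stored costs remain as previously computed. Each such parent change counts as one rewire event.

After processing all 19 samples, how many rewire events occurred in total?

1. q=(19,1) nearest=0 d=19 new=(4,1) → add node 1 parent=0 cost=4
2. q=(15,17) nearest=0 d=15 new=(4,6) → add node 2 parent=0 cost=4
3. q=(15,6) nearest=1 d=11 new=(8,5) → add node 3 parent=1 cost=8
4. q=(17,15) nearest=3 d=10 new=(12,9) → add node 4 parent=3 cost=12
5. q=(18,10) nearest=4 d=6 new=(16,10) → add node 5 parent=4 cost=16
6. q=(12,12) nearest=4 d=3 new=(12,12) → add node 6 parent=4 cost=15
7. q=(18,16) nearest=5 d=6 new=(18,14) → add node 7 parent=5 cost=20
8. q=(12,10) nearest=4 d=1 new=(12,10) → add node 8 parent=4 cost=13; rewire 7→8 (19<20)
9. q=(7,3) nearest=3 d=2 new=(7,3) → add node 9 parent=3 cost=10
10. q=(20,8) nearest=5 d=4 new=(20,8) → add node 10 parent=5 cost=20
11. q=(15,44) nearest=7 d=30 new=(15,18) → add node 11 parent=7 cost=23
12. q=(11,31) nearest=11 d=13 new=(11,22) → add node 12 parent=11 cost=27
13. q=(11,41) nearest=12 d=19 new=(11,26) → add node 13 parent=12 cost=31
14. q=(14,40) nearest=13 d=14 new=(14,30) → add node 14 parent=13 cost=35
15. q=(21,24) nearest=11 d=6 new=(19,22) → add node 15 parent=11 cost=27
16. q=(11,34) nearest=14 d=4 new=(11,34) → add node 16 parent=14 cost=39
17. q=(21,5) nearest=10 d=3 new=(21,5) → add node 17 parent=10 cost=23
18. q=(11,25) nearest=13 d=1 new=(11,25) → add node 18 parent=13 cost=32
19. q=(13,38) nearest=16 d=4 new=(13,38) → blocked by [11,16]×[35,42], reject

Rewire events: 1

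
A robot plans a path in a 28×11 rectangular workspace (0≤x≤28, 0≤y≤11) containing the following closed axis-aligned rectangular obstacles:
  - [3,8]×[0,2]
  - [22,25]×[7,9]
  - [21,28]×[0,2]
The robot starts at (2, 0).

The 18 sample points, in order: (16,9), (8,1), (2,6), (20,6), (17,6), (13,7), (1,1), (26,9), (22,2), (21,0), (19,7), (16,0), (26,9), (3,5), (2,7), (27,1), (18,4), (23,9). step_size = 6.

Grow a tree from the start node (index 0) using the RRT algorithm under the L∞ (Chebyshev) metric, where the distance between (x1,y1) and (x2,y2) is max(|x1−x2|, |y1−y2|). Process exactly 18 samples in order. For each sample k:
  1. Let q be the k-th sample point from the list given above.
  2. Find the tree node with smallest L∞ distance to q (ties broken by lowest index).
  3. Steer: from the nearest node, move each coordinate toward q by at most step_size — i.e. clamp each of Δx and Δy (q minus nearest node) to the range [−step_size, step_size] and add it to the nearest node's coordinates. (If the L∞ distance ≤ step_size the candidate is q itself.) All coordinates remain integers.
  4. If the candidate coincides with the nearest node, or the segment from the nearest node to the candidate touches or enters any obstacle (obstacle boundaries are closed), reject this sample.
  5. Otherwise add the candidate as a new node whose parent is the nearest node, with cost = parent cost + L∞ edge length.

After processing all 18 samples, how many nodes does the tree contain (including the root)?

Node count: 7

1. q=(16,9) nearest=0 d=14 new=(8,6) → blocked by [3,8]×[0,2], reject
2. q=(8,1) nearest=0 d=6 new=(8,1) → blocked by [3,8]×[0,2], reject
3. q=(2,6) nearest=0 d=6 new=(2,6) → add node 1 parent=0 cost=6
4. q=(20,6) nearest=0 d=18 new=(8,6) → blocked by [3,8]×[0,2], reject
5. q=(17,6) nearest=0 d=15 new=(8,6) → blocked by [3,8]×[0,2], reject
6. q=(13,7) nearest=0 d=11 new=(8,6) → blocked by [3,8]×[0,2], reject
7. q=(1,1) nearest=0 d=1 new=(1,1) → add node 2 parent=0 cost=1
8. q=(26,9) nearest=0 d=24 new=(8,6) → blocked by [3,8]×[0,2], reject
9. q=(22,2) nearest=0 d=20 new=(8,2) → blocked by [3,8]×[0,2], reject
10. q=(21,0) nearest=0 d=19 new=(8,0) → blocked by [3,8]×[0,2], reject
11. q=(19,7) nearest=0 d=17 new=(8,6) → blocked by [3,8]×[0,2], reject
12. q=(16,0) nearest=0 d=14 new=(8,0) → blocked by [3,8]×[0,2], reject
13. q=(26,9) nearest=0 d=24 new=(8,6) → blocked by [3,8]×[0,2], reject
14. q=(3,5) nearest=1 d=1 new=(3,5) → add node 3 parent=1 cost=7
15. q=(2,7) nearest=1 d=1 new=(2,7) → add node 4 parent=1 cost=7
16. q=(27,1) nearest=3 d=24 new=(9,1) → blocked by [3,8]×[0,2], reject
17. q=(18,4) nearest=3 d=15 new=(9,4) → add node 5 parent=3 cost=13
18. q=(23,9) nearest=5 d=14 new=(15,9) → add node 6 parent=5 cost=19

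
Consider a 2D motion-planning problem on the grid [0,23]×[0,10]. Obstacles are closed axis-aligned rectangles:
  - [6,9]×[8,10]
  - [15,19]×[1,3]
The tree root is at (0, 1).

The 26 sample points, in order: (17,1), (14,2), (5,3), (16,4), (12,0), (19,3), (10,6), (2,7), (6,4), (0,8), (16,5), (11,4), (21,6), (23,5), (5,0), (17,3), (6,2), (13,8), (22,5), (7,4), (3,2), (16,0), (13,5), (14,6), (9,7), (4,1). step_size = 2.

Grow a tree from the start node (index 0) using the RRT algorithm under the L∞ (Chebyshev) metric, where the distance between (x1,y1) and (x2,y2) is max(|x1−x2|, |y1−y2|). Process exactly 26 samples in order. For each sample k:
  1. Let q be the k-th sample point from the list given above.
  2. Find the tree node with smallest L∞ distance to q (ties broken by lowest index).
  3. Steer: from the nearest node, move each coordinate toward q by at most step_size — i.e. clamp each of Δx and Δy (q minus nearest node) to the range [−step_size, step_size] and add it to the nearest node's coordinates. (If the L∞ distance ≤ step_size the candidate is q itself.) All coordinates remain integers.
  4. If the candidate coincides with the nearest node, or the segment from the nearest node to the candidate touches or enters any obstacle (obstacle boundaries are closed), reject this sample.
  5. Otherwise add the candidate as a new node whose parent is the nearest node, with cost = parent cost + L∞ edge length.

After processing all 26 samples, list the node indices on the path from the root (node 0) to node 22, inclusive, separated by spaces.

1. q=(17,1) nearest=0 d=17 new=(2,1) → add node 1 parent=0 cost=2
2. q=(14,2) nearest=1 d=12 new=(4,2) → add node 2 parent=1 cost=4
3. q=(5,3) nearest=2 d=1 new=(5,3) → add node 3 parent=2 cost=5
4. q=(16,4) nearest=3 d=11 new=(7,4) → add node 4 parent=3 cost=7
5. q=(12,0) nearest=4 d=5 new=(9,2) → add node 5 parent=4 cost=9
6. q=(19,3) nearest=5 d=10 new=(11,3) → add node 6 parent=5 cost=11
7. q=(10,6) nearest=4 d=3 new=(9,6) → add node 7 parent=4 cost=9
8. q=(2,7) nearest=3 d=4 new=(3,5) → add node 8 parent=3 cost=7
9. q=(6,4) nearest=3 d=1 new=(6,4) → add node 9 parent=3 cost=6
10. q=(0,8) nearest=8 d=3 new=(1,7) → add node 10 parent=8 cost=9
11. q=(16,5) nearest=6 d=5 new=(13,5) → add node 11 parent=6 cost=13
12. q=(11,4) nearest=6 d=1 new=(11,4) → add node 12 parent=6 cost=12
13. q=(21,6) nearest=11 d=8 new=(15,6) → add node 13 parent=11 cost=15
14. q=(23,5) nearest=13 d=8 new=(17,5) → add node 14 parent=13 cost=17
15. q=(5,0) nearest=2 d=2 new=(5,0) → add node 15 parent=2 cost=6
16. q=(17,3) nearest=14 d=2 new=(17,3) → blocked by [15,19]×[1,3], reject
17. q=(6,2) nearest=3 d=1 new=(6,2) → add node 16 parent=3 cost=6
18. q=(13,8) nearest=13 d=2 new=(13,8) → add node 17 parent=13 cost=17
19. q=(22,5) nearest=14 d=5 new=(19,5) → add node 18 parent=14 cost=19
20. q=(7,4) nearest=4 d=0 → coincident, reject
21. q=(3,2) nearest=1 d=1 new=(3,2) → add node 19 parent=1 cost=3
22. q=(16,0) nearest=6 d=5 new=(13,1) → add node 20 parent=6 cost=13
23. q=(13,5) nearest=11 d=0 → coincident, reject
24. q=(14,6) nearest=11 d=1 new=(14,6) → add node 21 parent=11 cost=14
25. q=(9,7) nearest=7 d=1 new=(9,7) → add node 22 parent=7 cost=10
26. q=(4,1) nearest=2 d=1 new=(4,1) → add node 23 parent=2 cost=5

Path: 0 1 2 3 4 7 22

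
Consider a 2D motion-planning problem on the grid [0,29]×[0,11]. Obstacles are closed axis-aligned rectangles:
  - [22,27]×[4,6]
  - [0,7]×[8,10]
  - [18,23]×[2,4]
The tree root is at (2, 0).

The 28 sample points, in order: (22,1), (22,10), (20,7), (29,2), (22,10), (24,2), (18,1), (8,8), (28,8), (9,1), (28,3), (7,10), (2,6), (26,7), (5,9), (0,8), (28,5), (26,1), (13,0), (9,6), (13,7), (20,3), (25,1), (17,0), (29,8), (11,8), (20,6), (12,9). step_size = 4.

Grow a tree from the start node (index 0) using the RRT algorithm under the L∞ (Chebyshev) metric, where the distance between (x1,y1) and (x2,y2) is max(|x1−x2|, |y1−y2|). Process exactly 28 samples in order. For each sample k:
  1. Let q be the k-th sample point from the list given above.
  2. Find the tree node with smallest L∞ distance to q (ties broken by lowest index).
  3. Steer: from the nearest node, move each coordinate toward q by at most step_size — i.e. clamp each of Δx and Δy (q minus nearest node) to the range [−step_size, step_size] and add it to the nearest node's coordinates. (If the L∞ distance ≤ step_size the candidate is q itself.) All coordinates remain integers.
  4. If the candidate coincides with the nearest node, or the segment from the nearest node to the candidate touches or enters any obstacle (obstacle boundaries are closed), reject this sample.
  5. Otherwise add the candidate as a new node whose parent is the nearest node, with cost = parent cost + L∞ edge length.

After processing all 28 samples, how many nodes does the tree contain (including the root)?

Node count: 18

1. q=(22,1) nearest=0 d=20 new=(6,1) → add node 1 parent=0 cost=4
2. q=(22,10) nearest=1 d=16 new=(10,5) → add node 2 parent=1 cost=8
3. q=(20,7) nearest=2 d=10 new=(14,7) → add node 3 parent=2 cost=12
4. q=(29,2) nearest=3 d=15 new=(18,3) → blocked by [18,23]×[2,4], reject
5. q=(22,10) nearest=3 d=8 new=(18,10) → add node 4 parent=3 cost=16
6. q=(24,2) nearest=4 d=8 new=(22,6) → blocked by [22,27]×[4,6], reject
7. q=(18,1) nearest=3 d=6 new=(18,3) → blocked by [18,23]×[2,4], reject
8. q=(8,8) nearest=2 d=3 new=(8,8) → add node 5 parent=2 cost=11
9. q=(28,8) nearest=4 d=10 new=(22,8) → add node 6 parent=4 cost=20
10. q=(9,1) nearest=1 d=3 new=(9,1) → add node 7 parent=1 cost=7
11. q=(28,3) nearest=6 d=6 new=(26,4) → blocked by [22,27]×[4,6], reject
12. q=(7,10) nearest=5 d=2 new=(7,10) → blocked by [0,7]×[8,10], reject
13. q=(2,6) nearest=1 d=5 new=(2,5) → add node 8 parent=1 cost=8
14. q=(26,7) nearest=6 d=4 new=(26,7) → add node 9 parent=6 cost=24
15. q=(5,9) nearest=5 d=3 new=(5,9) → blocked by [0,7]×[8,10], reject
16. q=(0,8) nearest=8 d=3 new=(0,8) → blocked by [0,7]×[8,10], reject
17. q=(28,5) nearest=9 d=2 new=(28,5) → blocked by [22,27]×[4,6], reject
18. q=(26,1) nearest=9 d=6 new=(26,3) → blocked by [22,27]×[4,6], reject
19. q=(13,0) nearest=7 d=4 new=(13,0) → add node 10 parent=7 cost=11
20. q=(9,6) nearest=2 d=1 new=(9,6) → add node 11 parent=2 cost=9
21. q=(13,7) nearest=3 d=1 new=(13,7) → add node 12 parent=3 cost=13
22. q=(20,3) nearest=6 d=5 new=(20,4) → blocked by [18,23]×[2,4], reject
23. q=(25,1) nearest=9 d=6 new=(25,3) → blocked by [22,27]×[4,6], reject
24. q=(17,0) nearest=10 d=4 new=(17,0) → add node 13 parent=10 cost=15
25. q=(29,8) nearest=9 d=3 new=(29,8) → add node 14 parent=9 cost=27
26. q=(11,8) nearest=11 d=2 new=(11,8) → add node 15 parent=11 cost=11
27. q=(20,6) nearest=6 d=2 new=(20,6) → add node 16 parent=6 cost=22
28. q=(12,9) nearest=15 d=1 new=(12,9) → add node 17 parent=15 cost=12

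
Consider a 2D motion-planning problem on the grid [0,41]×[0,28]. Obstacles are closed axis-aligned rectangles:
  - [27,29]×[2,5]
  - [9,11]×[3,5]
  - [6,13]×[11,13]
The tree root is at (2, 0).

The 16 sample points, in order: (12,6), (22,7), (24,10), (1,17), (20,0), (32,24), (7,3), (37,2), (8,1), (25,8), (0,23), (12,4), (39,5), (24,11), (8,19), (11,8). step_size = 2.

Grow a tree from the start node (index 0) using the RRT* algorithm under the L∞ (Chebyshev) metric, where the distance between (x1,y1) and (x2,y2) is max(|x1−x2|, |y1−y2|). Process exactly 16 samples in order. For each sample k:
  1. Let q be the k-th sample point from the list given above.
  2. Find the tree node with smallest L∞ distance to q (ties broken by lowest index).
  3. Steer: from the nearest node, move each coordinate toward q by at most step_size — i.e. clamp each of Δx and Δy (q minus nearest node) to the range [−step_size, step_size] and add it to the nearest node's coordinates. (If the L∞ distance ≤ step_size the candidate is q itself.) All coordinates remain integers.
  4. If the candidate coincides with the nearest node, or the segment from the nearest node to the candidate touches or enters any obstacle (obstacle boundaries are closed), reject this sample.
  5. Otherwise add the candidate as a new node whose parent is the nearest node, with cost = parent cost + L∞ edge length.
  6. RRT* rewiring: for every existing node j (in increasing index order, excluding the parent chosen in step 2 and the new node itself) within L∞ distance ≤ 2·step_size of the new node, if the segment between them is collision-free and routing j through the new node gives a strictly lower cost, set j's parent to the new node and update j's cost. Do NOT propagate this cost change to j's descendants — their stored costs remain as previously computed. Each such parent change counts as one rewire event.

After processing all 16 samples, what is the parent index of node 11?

Parent of node 11: 7

1. q=(12,6) nearest=0 d=10 new=(4,2) → add node 1 parent=0 cost=2
2. q=(22,7) nearest=1 d=18 new=(6,4) → add node 2 parent=1 cost=4
3. q=(24,10) nearest=2 d=18 new=(8,6) → add node 3 parent=2 cost=6
4. q=(1,17) nearest=3 d=11 new=(6,8) → add node 4 parent=3 cost=8
5. q=(20,0) nearest=3 d=12 new=(10,4) → blocked by [9,11]×[3,5], reject
6. q=(32,24) nearest=3 d=24 new=(10,8) → add node 5 parent=3 cost=8
7. q=(7,3) nearest=2 d=1 new=(7,3) → add node 6 parent=2 cost=5
8. q=(37,2) nearest=5 d=27 new=(12,6) → add node 7 parent=5 cost=10
9. q=(8,1) nearest=6 d=2 new=(8,1) → add node 8 parent=6 cost=7
10. q=(25,8) nearest=7 d=13 new=(14,8) → add node 9 parent=7 cost=12
11. q=(0,23) nearest=4 d=15 new=(4,10) → add node 10 parent=4 cost=10
12. q=(12,4) nearest=7 d=2 new=(12,4) → add node 11 parent=7 cost=12
13. q=(39,5) nearest=9 d=25 new=(16,6) → add node 12 parent=9 cost=14
14. q=(24,11) nearest=12 d=8 new=(18,8) → add node 13 parent=12 cost=16
15. q=(8,19) nearest=10 d=9 new=(6,12) → blocked by [6,13]×[11,13], reject
16. q=(11,8) nearest=5 d=1 new=(11,8) → add node 14 parent=5 cost=9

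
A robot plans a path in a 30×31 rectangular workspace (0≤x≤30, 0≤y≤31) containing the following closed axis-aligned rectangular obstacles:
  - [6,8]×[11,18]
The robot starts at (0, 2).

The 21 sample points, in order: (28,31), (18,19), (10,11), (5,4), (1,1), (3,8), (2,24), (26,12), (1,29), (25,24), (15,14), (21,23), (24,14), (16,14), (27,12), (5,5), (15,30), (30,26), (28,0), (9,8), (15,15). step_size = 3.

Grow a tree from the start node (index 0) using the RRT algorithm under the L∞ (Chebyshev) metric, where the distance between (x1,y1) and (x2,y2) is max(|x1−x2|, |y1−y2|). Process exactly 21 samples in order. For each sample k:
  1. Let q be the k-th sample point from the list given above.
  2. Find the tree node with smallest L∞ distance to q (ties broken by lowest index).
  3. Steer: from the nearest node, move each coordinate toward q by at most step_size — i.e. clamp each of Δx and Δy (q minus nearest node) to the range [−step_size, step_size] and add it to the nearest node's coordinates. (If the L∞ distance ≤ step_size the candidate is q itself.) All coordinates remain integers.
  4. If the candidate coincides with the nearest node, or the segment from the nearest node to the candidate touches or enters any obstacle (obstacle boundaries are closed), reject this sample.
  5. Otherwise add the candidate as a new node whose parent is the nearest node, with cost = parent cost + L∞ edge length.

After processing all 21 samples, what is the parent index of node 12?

1. q=(28,31) nearest=0 d=29 new=(3,5) → add node 1 parent=0 cost=3
2. q=(18,19) nearest=1 d=15 new=(6,8) → add node 2 parent=1 cost=6
3. q=(10,11) nearest=2 d=4 new=(9,11) → add node 3 parent=2 cost=9
4. q=(5,4) nearest=1 d=2 new=(5,4) → add node 4 parent=1 cost=5
5. q=(1,1) nearest=0 d=1 new=(1,1) → add node 5 parent=0 cost=1
6. q=(3,8) nearest=1 d=3 new=(3,8) → add node 6 parent=1 cost=6
7. q=(2,24) nearest=3 d=13 new=(6,14) → blocked by [6,8]×[11,18], reject
8. q=(26,12) nearest=3 d=17 new=(12,12) → add node 7 parent=3 cost=12
9. q=(1,29) nearest=7 d=17 new=(9,15) → add node 8 parent=7 cost=15
10. q=(25,24) nearest=7 d=13 new=(15,15) → add node 9 parent=7 cost=15
11. q=(15,14) nearest=9 d=1 new=(15,14) → add node 10 parent=9 cost=16
12. q=(21,23) nearest=9 d=8 new=(18,18) → add node 11 parent=9 cost=18
13. q=(24,14) nearest=11 d=6 new=(21,15) → add node 12 parent=11 cost=21
14. q=(16,14) nearest=9 d=1 new=(16,14) → add node 13 parent=9 cost=16
15. q=(27,12) nearest=12 d=6 new=(24,12) → add node 14 parent=12 cost=24
16. q=(5,5) nearest=4 d=1 new=(5,5) → add node 15 parent=4 cost=6
17. q=(15,30) nearest=11 d=12 new=(15,21) → add node 16 parent=11 cost=21
18. q=(30,26) nearest=12 d=11 new=(24,18) → add node 17 parent=12 cost=24
19. q=(28,0) nearest=14 d=12 new=(27,9) → add node 18 parent=14 cost=27
20. q=(9,8) nearest=2 d=3 new=(9,8) → add node 19 parent=2 cost=9
21. q=(15,15) nearest=9 d=0 → coincident, reject

Parent of node 12: 11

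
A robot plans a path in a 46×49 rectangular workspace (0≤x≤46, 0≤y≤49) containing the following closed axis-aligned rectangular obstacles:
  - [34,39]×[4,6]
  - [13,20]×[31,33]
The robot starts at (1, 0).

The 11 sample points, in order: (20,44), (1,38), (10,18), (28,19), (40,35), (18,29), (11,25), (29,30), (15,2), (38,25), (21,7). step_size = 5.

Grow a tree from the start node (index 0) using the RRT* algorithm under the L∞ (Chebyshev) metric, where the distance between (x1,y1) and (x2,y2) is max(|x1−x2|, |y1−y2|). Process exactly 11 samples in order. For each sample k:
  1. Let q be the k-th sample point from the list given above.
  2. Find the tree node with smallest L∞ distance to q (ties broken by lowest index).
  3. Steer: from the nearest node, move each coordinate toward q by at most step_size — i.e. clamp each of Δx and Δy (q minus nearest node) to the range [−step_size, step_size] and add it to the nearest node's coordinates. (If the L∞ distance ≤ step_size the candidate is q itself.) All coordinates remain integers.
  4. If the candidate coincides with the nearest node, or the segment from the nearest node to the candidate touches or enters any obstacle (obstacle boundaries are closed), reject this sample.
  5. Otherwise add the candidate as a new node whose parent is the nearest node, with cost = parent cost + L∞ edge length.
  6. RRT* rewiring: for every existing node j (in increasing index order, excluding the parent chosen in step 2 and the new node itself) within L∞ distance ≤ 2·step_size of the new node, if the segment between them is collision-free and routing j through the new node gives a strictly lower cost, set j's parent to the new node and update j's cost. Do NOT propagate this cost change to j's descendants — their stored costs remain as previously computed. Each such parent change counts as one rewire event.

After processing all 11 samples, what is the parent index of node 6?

Parent of node 6: 3

1. q=(20,44) nearest=0 d=44 new=(6,5) → add node 1 parent=0 cost=5
2. q=(1,38) nearest=1 d=33 new=(1,10) → add node 2 parent=1 cost=10
3. q=(10,18) nearest=2 d=9 new=(6,15) → add node 3 parent=2 cost=15
4. q=(28,19) nearest=1 d=22 new=(11,10) → add node 4 parent=1 cost=10
5. q=(40,35) nearest=4 d=29 new=(16,15) → add node 5 parent=4 cost=15
6. q=(18,29) nearest=3 d=14 new=(11,20) → add node 6 parent=3 cost=20
7. q=(11,25) nearest=6 d=5 new=(11,25) → add node 7 parent=6 cost=25
8. q=(29,30) nearest=5 d=15 new=(21,20) → add node 8 parent=5 cost=20
9. q=(15,2) nearest=4 d=8 new=(15,5) → add node 9 parent=4 cost=15
10. q=(38,25) nearest=8 d=17 new=(26,25) → add node 10 parent=8 cost=25
11. q=(21,7) nearest=9 d=6 new=(20,7) → add node 11 parent=9 cost=20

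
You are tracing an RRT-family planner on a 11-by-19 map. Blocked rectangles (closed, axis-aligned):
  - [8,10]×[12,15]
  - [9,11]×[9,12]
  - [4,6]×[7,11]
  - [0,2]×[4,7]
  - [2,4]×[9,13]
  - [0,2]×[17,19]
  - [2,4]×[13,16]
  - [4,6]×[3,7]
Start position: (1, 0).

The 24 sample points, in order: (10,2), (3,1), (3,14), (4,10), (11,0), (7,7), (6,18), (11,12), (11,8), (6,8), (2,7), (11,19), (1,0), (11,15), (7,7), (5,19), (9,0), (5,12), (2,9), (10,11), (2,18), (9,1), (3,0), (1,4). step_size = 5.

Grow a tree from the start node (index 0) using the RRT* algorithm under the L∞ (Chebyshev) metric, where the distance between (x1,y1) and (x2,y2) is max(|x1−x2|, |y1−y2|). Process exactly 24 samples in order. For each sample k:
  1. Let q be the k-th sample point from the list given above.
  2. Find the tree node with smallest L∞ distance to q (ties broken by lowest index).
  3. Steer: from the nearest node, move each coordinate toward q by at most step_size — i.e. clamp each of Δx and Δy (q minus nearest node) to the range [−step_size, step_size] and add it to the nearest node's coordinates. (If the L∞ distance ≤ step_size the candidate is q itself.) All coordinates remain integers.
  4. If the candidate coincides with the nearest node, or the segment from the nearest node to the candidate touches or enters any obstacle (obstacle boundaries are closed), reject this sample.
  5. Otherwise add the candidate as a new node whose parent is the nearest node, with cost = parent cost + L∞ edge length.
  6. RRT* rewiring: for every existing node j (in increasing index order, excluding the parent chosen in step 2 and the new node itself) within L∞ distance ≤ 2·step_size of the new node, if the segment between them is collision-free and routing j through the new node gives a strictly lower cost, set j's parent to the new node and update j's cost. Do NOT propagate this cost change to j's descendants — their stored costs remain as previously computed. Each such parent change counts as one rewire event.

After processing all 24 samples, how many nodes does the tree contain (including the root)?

Node count: 12

1. q=(10,2) nearest=0 d=9 new=(6,2) → add node 1 parent=0 cost=5
2. q=(3,1) nearest=0 d=2 new=(3,1) → add node 2 parent=0 cost=2
3. q=(3,14) nearest=1 d=12 new=(3,7) → blocked by [4,6]×[3,7], reject
4. q=(4,10) nearest=1 d=8 new=(4,7) → blocked by [4,6]×[7,11], reject
5. q=(11,0) nearest=1 d=5 new=(11,0) → add node 3 parent=1 cost=10
6. q=(7,7) nearest=1 d=5 new=(7,7) → add node 4 parent=1 cost=10
7. q=(6,18) nearest=4 d=11 new=(6,12) → add node 5 parent=4 cost=15
8. q=(11,12) nearest=4 d=5 new=(11,12) → blocked by [9,11]×[9,12], reject
9. q=(11,8) nearest=4 d=4 new=(11,8) → add node 6 parent=4 cost=14
10. q=(6,8) nearest=4 d=1 new=(6,8) → blocked by [4,6]×[7,11], reject
11. q=(2,7) nearest=1 d=5 new=(2,7) → blocked by [0,2]×[4,7], reject
12. q=(11,19) nearest=5 d=7 new=(11,17) → blocked by [8,10]×[12,15], reject
13. q=(1,0) nearest=0 d=0 → coincident, reject
14. q=(11,15) nearest=5 d=5 new=(11,15) → blocked by [8,10]×[12,15], reject
15. q=(7,7) nearest=4 d=0 → coincident, reject
16. q=(5,19) nearest=5 d=7 new=(5,17) → add node 7 parent=5 cost=20
17. q=(9,0) nearest=3 d=2 new=(9,0) → add node 8 parent=3 cost=12
18. q=(5,12) nearest=5 d=1 new=(5,12) → add node 9 parent=5 cost=16
19. q=(2,9) nearest=9 d=3 new=(2,9) → blocked by [4,6]×[7,11], reject
20. q=(10,11) nearest=6 d=3 new=(10,11) → blocked by [9,11]×[9,12], reject
21. q=(2,18) nearest=7 d=3 new=(2,18) → blocked by [0,2]×[17,19], reject
22. q=(9,1) nearest=8 d=1 new=(9,1) → add node 10 parent=8 cost=13
23. q=(3,0) nearest=2 d=1 new=(3,0) → add node 11 parent=2 cost=3; rewire 8→11 (9<12); rewire 10→11 (9<13)
24. q=(1,4) nearest=2 d=3 new=(1,4) → blocked by [0,2]×[4,7], reject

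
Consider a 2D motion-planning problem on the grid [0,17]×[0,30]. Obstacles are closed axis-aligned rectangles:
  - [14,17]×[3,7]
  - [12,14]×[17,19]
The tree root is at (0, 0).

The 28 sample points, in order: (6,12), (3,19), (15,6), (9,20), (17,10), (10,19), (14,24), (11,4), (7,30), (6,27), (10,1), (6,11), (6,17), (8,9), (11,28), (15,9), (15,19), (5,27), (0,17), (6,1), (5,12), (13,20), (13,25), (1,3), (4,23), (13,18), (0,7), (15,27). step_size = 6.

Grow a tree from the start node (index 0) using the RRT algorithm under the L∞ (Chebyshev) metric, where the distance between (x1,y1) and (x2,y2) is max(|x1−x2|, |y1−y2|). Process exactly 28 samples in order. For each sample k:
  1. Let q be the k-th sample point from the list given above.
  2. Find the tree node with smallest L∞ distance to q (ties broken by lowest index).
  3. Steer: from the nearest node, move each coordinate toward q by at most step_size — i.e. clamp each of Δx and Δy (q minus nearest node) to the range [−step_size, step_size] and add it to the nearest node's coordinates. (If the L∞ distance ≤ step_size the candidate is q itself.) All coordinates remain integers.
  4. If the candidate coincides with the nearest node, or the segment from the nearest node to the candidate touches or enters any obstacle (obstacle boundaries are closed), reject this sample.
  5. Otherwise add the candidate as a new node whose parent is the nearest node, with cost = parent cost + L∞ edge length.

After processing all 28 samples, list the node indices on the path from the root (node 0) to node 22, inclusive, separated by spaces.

1. q=(6,12) nearest=0 d=12 new=(6,6) → add node 1 parent=0 cost=6
2. q=(3,19) nearest=1 d=13 new=(3,12) → add node 2 parent=1 cost=12
3. q=(15,6) nearest=1 d=9 new=(12,6) → add node 3 parent=1 cost=12
4. q=(9,20) nearest=2 d=8 new=(9,18) → add node 4 parent=2 cost=18
5. q=(17,10) nearest=3 d=5 new=(17,10) → add node 5 parent=3 cost=17
6. q=(10,19) nearest=4 d=1 new=(10,19) → add node 6 parent=4 cost=19
7. q=(14,24) nearest=6 d=5 new=(14,24) → add node 7 parent=6 cost=24
8. q=(11,4) nearest=3 d=2 new=(11,4) → add node 8 parent=3 cost=14
9. q=(7,30) nearest=7 d=7 new=(8,30) → add node 9 parent=7 cost=30
10. q=(6,27) nearest=9 d=3 new=(6,27) → add node 10 parent=9 cost=33
11. q=(10,1) nearest=8 d=3 new=(10,1) → add node 11 parent=8 cost=17
12. q=(6,11) nearest=2 d=3 new=(6,11) → add node 12 parent=2 cost=15
13. q=(6,17) nearest=4 d=3 new=(6,17) → add node 13 parent=4 cost=21
14. q=(8,9) nearest=12 d=2 new=(8,9) → add node 14 parent=12 cost=17
15. q=(11,28) nearest=9 d=3 new=(11,28) → add node 15 parent=9 cost=33
16. q=(15,9) nearest=5 d=2 new=(15,9) → add node 16 parent=5 cost=19
17. q=(15,19) nearest=6 d=5 new=(15,19) → blocked by [12,14]×[17,19], reject
18. q=(5,27) nearest=10 d=1 new=(5,27) → add node 17 parent=10 cost=34
19. q=(0,17) nearest=2 d=5 new=(0,17) → add node 18 parent=2 cost=17
20. q=(6,1) nearest=11 d=4 new=(6,1) → add node 19 parent=11 cost=21
21. q=(5,12) nearest=12 d=1 new=(5,12) → add node 20 parent=12 cost=16
22. q=(13,20) nearest=6 d=3 new=(13,20) → add node 21 parent=6 cost=22
23. q=(13,25) nearest=7 d=1 new=(13,25) → add node 22 parent=7 cost=25
24. q=(1,3) nearest=0 d=3 new=(1,3) → add node 23 parent=0 cost=3
25. q=(4,23) nearest=10 d=4 new=(4,23) → add node 24 parent=10 cost=37
26. q=(13,18) nearest=21 d=2 new=(13,18) → blocked by [12,14]×[17,19], reject
27. q=(0,7) nearest=23 d=4 new=(0,7) → add node 25 parent=23 cost=7
28. q=(15,27) nearest=22 d=2 new=(15,27) → add node 26 parent=22 cost=27

Path: 0 1 2 4 6 7 22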